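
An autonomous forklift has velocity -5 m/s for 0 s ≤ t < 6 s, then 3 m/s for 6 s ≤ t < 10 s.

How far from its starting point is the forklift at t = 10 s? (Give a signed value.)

-18 m

Displacement is the signed area under the v-t curve.
0–6 s: -5 × 6 = -30 m
6–10 s: 3 × 4 = 12 m
Net displacement = -18 m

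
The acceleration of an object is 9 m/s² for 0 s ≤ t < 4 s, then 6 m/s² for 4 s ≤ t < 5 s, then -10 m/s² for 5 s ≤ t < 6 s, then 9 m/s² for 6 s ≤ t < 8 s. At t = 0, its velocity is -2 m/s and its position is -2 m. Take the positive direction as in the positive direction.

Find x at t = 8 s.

On each constant-a segment, Δv = aΔt and Δx = v₀Δt + ½aΔt²; chain segment to segment.
0–4 s: v starts -2 m/s; Δx = -2·4 + ½·9·4² = 64 m; v ends 34 m/s.
4–5 s: v starts 34 m/s; Δx = 34·1 + ½·6·1² = 37 m; v ends 40 m/s.
5–6 s: v starts 40 m/s; Δx = 40·1 + ½·-10·1² = 35 m; v ends 30 m/s.
6–8 s: v starts 30 m/s; Δx = 30·2 + ½·9·2² = 78 m; v ends 48 m/s.
x(8) = -2 + Σ Δx = 212 m.

212 m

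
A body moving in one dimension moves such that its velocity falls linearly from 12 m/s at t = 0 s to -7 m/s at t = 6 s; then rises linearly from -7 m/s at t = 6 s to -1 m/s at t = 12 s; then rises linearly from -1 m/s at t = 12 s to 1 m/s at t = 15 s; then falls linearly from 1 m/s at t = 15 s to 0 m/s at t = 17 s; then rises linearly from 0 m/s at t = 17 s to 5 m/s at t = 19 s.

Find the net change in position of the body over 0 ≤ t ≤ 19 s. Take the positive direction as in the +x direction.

-3 m

Displacement is the signed area under the v-t curve.
0–6 s: ½(12 + -7)(6) = 15 m
6–12 s: ½(-7 + -1)(6) = -24 m
12–15 s: ½(-1 + 1)(3) = 0 m
15–17 s: ½(1 + 0)(2) = 1 m
17–19 s: ½(0 + 5)(2) = 5 m
Net displacement = -3 m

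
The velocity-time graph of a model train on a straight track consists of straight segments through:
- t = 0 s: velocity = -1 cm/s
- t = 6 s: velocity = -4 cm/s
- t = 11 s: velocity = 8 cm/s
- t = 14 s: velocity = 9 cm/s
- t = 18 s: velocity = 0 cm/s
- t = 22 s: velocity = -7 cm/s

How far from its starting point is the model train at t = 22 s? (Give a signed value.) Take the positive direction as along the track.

24.5 cm

Net displacement equals the area under the velocity-time graph (areas below the axis count negative).
0–6 s: ½(-1 + -4)(6) = -15 cm
6–11 s: ½(-4 + 8)(5) = 10 cm
11–14 s: ½(8 + 9)(3) = 25.5 cm
14–18 s: ½(9 + 0)(4) = 18 cm
18–22 s: ½(0 + -7)(4) = -14 cm
Net displacement = 24.5 cm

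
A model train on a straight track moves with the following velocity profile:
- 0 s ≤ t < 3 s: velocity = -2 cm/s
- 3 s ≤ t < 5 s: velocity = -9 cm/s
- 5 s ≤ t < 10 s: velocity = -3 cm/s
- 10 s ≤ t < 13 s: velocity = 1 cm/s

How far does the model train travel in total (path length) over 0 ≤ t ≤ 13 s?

Total distance travelled is ∫|v| dt — sum the magnitudes of each area piece.
0–3 s: |-2| × 3 = 6 cm
3–5 s: |-9| × 2 = 18 cm
5–10 s: |-3| × 5 = 15 cm
10–13 s: |1| × 3 = 3 cm
Total distance = 42 cm

42 cm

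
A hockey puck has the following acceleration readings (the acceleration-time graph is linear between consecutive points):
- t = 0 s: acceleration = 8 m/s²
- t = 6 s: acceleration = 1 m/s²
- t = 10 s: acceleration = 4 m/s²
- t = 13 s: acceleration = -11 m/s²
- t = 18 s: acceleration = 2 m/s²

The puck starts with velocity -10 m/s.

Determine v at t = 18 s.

-6 m/s

Δv equals the area under the a-t graph; then v = v₀ + Δv.
0–6 s: ½(8 + 1)(6) = 27 m/s
6–10 s: ½(1 + 4)(4) = 10 m/s
10–13 s: ½(4 + -11)(3) = -10.5 m/s
13–18 s: ½(-11 + 2)(5) = -22.5 m/s
Δv = 4 m/s, so v(18) = -10 + (4) = -6 m/s.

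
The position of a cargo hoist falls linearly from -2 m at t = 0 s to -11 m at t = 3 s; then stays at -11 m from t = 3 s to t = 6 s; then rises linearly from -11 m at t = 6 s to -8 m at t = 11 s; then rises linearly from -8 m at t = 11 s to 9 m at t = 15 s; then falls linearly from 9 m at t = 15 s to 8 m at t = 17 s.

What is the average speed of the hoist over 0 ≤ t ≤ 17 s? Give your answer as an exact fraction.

30/17 m/s

Average speed = (total path length)/(elapsed time); on a piecewise-linear x-t graph the path length is Σ|Δx|.
0–3 s: |Δx| = |-11 − -2| = 9 m
3–6 s: |Δx| = |-11 − -11| = 0 m
6–11 s: |Δx| = |-8 − -11| = 3 m
11–15 s: |Δx| = |9 − -8| = 17 m
15–17 s: |Δx| = |8 − 9| = 1 m
Total path = 30 m; average speed = 30/17 = 30/17 m/s.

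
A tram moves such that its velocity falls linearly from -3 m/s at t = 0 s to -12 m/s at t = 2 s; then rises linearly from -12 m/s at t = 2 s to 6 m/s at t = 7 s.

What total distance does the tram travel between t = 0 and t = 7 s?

Total distance travelled is ∫|v| dt — sum the magnitudes of each area piece.
0–2 s: |½(-3 + -12)(2)| = 15 m
2–7 s: v = 0 at t = 16/3 s; triangle areas 20 + 5 = 25 m
Total distance = 40 m

40 m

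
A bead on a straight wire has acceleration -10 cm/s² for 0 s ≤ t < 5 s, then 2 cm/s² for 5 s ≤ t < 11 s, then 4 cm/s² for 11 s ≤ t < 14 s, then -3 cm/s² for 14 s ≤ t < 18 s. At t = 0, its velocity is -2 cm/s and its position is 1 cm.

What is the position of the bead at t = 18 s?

On each constant-a segment, Δv = aΔt and Δx = v₀Δt + ½aΔt²; chain segment to segment.
0–5 s: v starts -2 cm/s; Δx = -2·5 + ½·-10·5² = -135 cm; v ends -52 cm/s.
5–11 s: v starts -52 cm/s; Δx = -52·6 + ½·2·6² = -276 cm; v ends -40 cm/s.
11–14 s: v starts -40 cm/s; Δx = -40·3 + ½·4·3² = -102 cm; v ends -28 cm/s.
14–18 s: v starts -28 cm/s; Δx = -28·4 + ½·-3·4² = -136 cm; v ends -40 cm/s.
x(18) = 1 + Σ Δx = -648 cm.

-648 cm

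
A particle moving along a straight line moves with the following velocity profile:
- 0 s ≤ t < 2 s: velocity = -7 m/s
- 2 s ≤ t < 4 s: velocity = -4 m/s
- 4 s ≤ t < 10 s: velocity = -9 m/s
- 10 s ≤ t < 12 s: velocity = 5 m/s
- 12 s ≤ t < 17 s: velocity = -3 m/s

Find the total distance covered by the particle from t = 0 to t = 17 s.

Distance (not displacement) is the total path length: add the absolute areas under v-t.
0–2 s: |-7| × 2 = 14 m
2–4 s: |-4| × 2 = 8 m
4–10 s: |-9| × 6 = 54 m
10–12 s: |5| × 2 = 10 m
12–17 s: |-3| × 5 = 15 m
Total distance = 101 m

101 m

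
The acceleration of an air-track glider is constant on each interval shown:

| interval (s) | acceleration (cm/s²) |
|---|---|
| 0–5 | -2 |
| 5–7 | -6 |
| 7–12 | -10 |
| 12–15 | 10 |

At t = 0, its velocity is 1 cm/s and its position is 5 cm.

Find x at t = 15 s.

-443 cm

On each constant-a segment, Δv = aΔt and Δx = v₀Δt + ½aΔt²; chain segment to segment.
0–5 s: v starts 1 cm/s; Δx = 1·5 + ½·-2·5² = -20 cm; v ends -9 cm/s.
5–7 s: v starts -9 cm/s; Δx = -9·2 + ½·-6·2² = -30 cm; v ends -21 cm/s.
7–12 s: v starts -21 cm/s; Δx = -21·5 + ½·-10·5² = -230 cm; v ends -71 cm/s.
12–15 s: v starts -71 cm/s; Δx = -71·3 + ½·10·3² = -168 cm; v ends -41 cm/s.
x(15) = 5 + Σ Δx = -443 cm.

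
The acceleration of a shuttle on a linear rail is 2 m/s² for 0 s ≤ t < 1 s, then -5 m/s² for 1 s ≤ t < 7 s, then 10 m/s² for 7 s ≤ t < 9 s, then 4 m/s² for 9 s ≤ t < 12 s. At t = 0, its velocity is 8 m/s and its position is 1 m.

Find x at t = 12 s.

On each constant-a segment, Δv = aΔt and Δx = v₀Δt + ½aΔt²; chain segment to segment.
0–1 s: v starts 8 m/s; Δx = 8·1 + ½·2·1² = 9 m; v ends 10 m/s.
1–7 s: v starts 10 m/s; Δx = 10·6 + ½·-5·6² = -30 m; v ends -20 m/s.
7–9 s: v starts -20 m/s; Δx = -20·2 + ½·10·2² = -20 m; v ends 0 m/s.
9–12 s: v starts 0 m/s; Δx = 0·3 + ½·4·3² = 18 m; v ends 12 m/s.
x(12) = 1 + Σ Δx = -22 m.

-22 m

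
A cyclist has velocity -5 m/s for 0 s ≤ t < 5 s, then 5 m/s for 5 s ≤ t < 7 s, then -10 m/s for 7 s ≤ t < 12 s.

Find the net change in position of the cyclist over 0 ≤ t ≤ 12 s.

-65 m

Net displacement equals the area under the velocity-time graph (areas below the axis count negative).
0–5 s: -5 × 5 = -25 m
5–7 s: 5 × 2 = 10 m
7–12 s: -10 × 5 = -50 m
Net displacement = -65 m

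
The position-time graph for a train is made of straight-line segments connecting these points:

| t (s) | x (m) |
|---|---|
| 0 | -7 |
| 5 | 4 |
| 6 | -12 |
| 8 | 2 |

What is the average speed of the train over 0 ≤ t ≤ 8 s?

Average speed = (total path length)/(elapsed time); on a piecewise-linear x-t graph the path length is Σ|Δx|.
0–5 s: |Δx| = |4 − -7| = 11 m
5–6 s: |Δx| = |-12 − 4| = 16 m
6–8 s: |Δx| = |2 − -12| = 14 m
Total path = 41 m; average speed = 41/8 = 5.125 m/s.

5.125 m/s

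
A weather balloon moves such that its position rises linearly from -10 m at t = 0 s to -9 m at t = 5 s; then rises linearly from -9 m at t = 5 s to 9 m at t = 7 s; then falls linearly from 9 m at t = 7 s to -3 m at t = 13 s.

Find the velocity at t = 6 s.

9 m/s

Velocity is the slope of the x-t graph on 5–7 s: (9 − -9)/(7 − 5) = 9 m/s.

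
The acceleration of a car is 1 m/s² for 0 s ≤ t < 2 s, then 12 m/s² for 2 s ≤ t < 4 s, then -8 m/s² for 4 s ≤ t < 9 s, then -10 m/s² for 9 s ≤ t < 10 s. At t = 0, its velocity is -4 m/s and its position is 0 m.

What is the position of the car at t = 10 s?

1 m

On each constant-a segment, Δv = aΔt and Δx = v₀Δt + ½aΔt²; chain segment to segment.
0–2 s: v starts -4 m/s; Δx = -4·2 + ½·1·2² = -6 m; v ends -2 m/s.
2–4 s: v starts -2 m/s; Δx = -2·2 + ½·12·2² = 20 m; v ends 22 m/s.
4–9 s: v starts 22 m/s; Δx = 22·5 + ½·-8·5² = 10 m; v ends -18 m/s.
9–10 s: v starts -18 m/s; Δx = -18·1 + ½·-10·1² = -23 m; v ends -28 m/s.
x(10) = 0 + Σ Δx = 1 m.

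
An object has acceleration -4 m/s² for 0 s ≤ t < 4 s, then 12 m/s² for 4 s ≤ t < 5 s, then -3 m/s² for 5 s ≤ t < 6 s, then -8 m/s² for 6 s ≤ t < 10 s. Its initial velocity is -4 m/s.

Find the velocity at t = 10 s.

-43 m/s

Δv equals the area under the a-t graph; then v = v₀ + Δv.
0–4 s: -4 × 4 = -16 m/s
4–5 s: 12 × 1 = 12 m/s
5–6 s: -3 × 1 = -3 m/s
6–10 s: -8 × 4 = -32 m/s
Δv = -39 m/s, so v(10) = -4 + (-39) = -43 m/s.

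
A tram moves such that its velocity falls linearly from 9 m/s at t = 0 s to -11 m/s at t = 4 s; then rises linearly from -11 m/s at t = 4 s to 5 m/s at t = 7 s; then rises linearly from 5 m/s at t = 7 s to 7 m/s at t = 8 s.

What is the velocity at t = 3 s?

-6 m/s

On 0–4 s the graph is linear from 9 to -11 m/s: v(3) = 9 + (-11 − 9)·(3 − 0)/(4 − 0) = -6 m/s.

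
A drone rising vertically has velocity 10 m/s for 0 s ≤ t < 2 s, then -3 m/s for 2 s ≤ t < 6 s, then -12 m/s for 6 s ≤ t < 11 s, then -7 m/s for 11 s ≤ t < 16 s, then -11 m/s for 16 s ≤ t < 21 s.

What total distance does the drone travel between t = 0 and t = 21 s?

182 m

Total distance travelled is ∫|v| dt — sum the magnitudes of each area piece.
0–2 s: |10| × 2 = 20 m
2–6 s: |-3| × 4 = 12 m
6–11 s: |-12| × 5 = 60 m
11–16 s: |-7| × 5 = 35 m
16–21 s: |-11| × 5 = 55 m
Total distance = 182 m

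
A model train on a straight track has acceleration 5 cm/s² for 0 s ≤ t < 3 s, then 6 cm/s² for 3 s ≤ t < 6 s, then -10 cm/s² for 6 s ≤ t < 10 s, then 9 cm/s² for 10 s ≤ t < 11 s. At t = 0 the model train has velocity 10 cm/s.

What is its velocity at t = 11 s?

12 cm/s

Δv equals the area under the a-t graph; then v = v₀ + Δv.
0–3 s: 5 × 3 = 15 cm/s
3–6 s: 6 × 3 = 18 cm/s
6–10 s: -10 × 4 = -40 cm/s
10–11 s: 9 × 1 = 9 cm/s
Δv = 2 cm/s, so v(11) = 10 + (2) = 12 cm/s.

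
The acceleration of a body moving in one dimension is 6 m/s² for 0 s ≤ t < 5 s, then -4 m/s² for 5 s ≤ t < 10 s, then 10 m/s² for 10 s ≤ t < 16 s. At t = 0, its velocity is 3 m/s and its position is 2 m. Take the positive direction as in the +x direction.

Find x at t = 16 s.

465 m

On each constant-a segment, Δv = aΔt and Δx = v₀Δt + ½aΔt²; chain segment to segment.
0–5 s: v starts 3 m/s; Δx = 3·5 + ½·6·5² = 90 m; v ends 33 m/s.
5–10 s: v starts 33 m/s; Δx = 33·5 + ½·-4·5² = 115 m; v ends 13 m/s.
10–16 s: v starts 13 m/s; Δx = 13·6 + ½·10·6² = 258 m; v ends 73 m/s.
x(16) = 2 + Σ Δx = 465 m.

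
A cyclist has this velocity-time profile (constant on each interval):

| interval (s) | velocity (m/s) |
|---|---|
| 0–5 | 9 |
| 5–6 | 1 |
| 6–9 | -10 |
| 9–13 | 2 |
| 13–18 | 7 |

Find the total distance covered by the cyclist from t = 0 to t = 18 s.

119 m

Distance (not displacement) is the total path length: add the absolute areas under v-t.
0–5 s: |9| × 5 = 45 m
5–6 s: |1| × 1 = 1 m
6–9 s: |-10| × 3 = 30 m
9–13 s: |2| × 4 = 8 m
13–18 s: |7| × 5 = 35 m
Total distance = 119 m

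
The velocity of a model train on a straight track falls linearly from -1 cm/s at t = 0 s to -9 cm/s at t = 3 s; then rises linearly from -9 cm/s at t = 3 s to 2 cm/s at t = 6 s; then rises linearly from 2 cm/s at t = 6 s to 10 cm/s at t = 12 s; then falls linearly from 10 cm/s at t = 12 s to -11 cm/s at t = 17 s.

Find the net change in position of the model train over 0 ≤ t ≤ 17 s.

Net displacement equals the area under the velocity-time graph (areas below the axis count negative).
0–3 s: ½(-1 + -9)(3) = -15 cm
3–6 s: ½(-9 + 2)(3) = -10.5 cm
6–12 s: ½(2 + 10)(6) = 36 cm
12–17 s: ½(10 + -11)(5) = -2.5 cm
Net displacement = 8 cm

8 cm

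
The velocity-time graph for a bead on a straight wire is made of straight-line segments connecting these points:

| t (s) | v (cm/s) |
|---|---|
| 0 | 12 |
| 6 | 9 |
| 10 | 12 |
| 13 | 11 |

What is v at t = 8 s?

On 6–10 s the graph is linear from 9 to 12 cm/s: v(8) = 9 + (12 − 9)·(8 − 6)/(10 − 6) = 10.5 cm/s.

10.5 cm/s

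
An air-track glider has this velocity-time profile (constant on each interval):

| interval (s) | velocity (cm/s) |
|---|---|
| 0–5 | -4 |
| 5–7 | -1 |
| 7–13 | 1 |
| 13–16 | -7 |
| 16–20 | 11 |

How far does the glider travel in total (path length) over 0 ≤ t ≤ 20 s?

93 cm

Distance (not displacement) is the total path length: add the absolute areas under v-t.
0–5 s: |-4| × 5 = 20 cm
5–7 s: |-1| × 2 = 2 cm
7–13 s: |1| × 6 = 6 cm
13–16 s: |-7| × 3 = 21 cm
16–20 s: |11| × 4 = 44 cm
Total distance = 93 cm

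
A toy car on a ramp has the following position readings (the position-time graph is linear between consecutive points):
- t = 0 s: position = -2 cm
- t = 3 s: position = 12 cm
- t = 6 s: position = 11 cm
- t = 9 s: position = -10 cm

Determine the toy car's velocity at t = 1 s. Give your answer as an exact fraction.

14/3 cm/s

Velocity is the slope of the x-t graph on 0–3 s: (12 − -2)/(3 − 0) = 14/3 cm/s.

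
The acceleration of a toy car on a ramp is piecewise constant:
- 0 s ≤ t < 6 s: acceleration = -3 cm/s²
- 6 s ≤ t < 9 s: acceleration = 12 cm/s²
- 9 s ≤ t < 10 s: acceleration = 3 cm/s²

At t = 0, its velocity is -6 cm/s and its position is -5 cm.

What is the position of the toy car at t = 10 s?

On each constant-a segment, Δv = aΔt and Δx = v₀Δt + ½aΔt²; chain segment to segment.
0–6 s: v starts -6 cm/s; Δx = -6·6 + ½·-3·6² = -90 cm; v ends -24 cm/s.
6–9 s: v starts -24 cm/s; Δx = -24·3 + ½·12·3² = -18 cm; v ends 12 cm/s.
9–10 s: v starts 12 cm/s; Δx = 12·1 + ½·3·1² = 13.5 cm; v ends 15 cm/s.
x(10) = -5 + Σ Δx = -99.5 cm.

-99.5 cm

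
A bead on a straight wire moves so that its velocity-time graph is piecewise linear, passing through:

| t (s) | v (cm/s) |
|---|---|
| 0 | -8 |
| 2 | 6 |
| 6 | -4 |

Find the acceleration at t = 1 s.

7 cm/s²

Acceleration is the slope of the v-t graph on 0–2 s: (6 − -8)/(2 − 0) = 7 cm/s².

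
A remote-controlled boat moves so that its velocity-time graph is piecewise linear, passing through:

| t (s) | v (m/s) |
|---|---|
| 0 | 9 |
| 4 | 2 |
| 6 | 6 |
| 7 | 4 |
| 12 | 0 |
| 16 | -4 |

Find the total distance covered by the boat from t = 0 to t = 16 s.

53 m

Distance (not displacement) is the total path length: add the absolute areas under v-t.
0–4 s: |½(9 + 2)(4)| = 22 m
4–6 s: |½(2 + 6)(2)| = 8 m
6–7 s: |½(6 + 4)(1)| = 5 m
7–12 s: |½(4 + 0)(5)| = 10 m
12–16 s: |½(0 + -4)(4)| = 8 m
Total distance = 53 m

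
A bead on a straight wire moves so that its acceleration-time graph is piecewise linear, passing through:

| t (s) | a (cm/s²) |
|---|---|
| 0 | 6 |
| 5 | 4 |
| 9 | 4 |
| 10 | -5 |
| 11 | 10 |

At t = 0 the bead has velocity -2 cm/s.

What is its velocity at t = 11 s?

Δv equals the area under the a-t graph; then v = v₀ + Δv.
0–5 s: ½(6 + 4)(5) = 25 cm/s
5–9 s: 4 × 4 = 16 cm/s
9–10 s: ½(4 + -5)(1) = -0.5 cm/s
10–11 s: ½(-5 + 10)(1) = 2.5 cm/s
Δv = 43 cm/s, so v(11) = -2 + (43) = 41 cm/s.

41 cm/s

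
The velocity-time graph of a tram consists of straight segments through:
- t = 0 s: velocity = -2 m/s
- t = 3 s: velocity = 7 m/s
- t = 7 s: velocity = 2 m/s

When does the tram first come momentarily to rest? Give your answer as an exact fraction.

v changes sign on 0–3 s (from -2 to 7); the graph is linear there, so v = 0 at t = 0 + (2)·(3 − 0)/(7 − -2) = 2/3 s.

t = 2/3 s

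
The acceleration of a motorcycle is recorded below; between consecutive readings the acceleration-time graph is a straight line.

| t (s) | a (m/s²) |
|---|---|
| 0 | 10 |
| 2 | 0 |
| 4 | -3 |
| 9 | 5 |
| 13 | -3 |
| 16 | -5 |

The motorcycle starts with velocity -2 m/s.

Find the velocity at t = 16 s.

Δv equals the area under the a-t graph; then v = v₀ + Δv.
0–2 s: ½(10 + 0)(2) = 10 m/s
2–4 s: ½(0 + -3)(2) = -3 m/s
4–9 s: ½(-3 + 5)(5) = 5 m/s
9–13 s: ½(5 + -3)(4) = 4 m/s
13–16 s: ½(-3 + -5)(3) = -12 m/s
Δv = 4 m/s, so v(16) = -2 + (4) = 2 m/s.

2 m/s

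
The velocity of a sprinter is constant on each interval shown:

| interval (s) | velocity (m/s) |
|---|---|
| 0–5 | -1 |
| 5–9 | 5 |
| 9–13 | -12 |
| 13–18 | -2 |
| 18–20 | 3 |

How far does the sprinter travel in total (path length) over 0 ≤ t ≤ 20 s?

89 m

Distance (not displacement) is the total path length: add the absolute areas under v-t.
0–5 s: |-1| × 5 = 5 m
5–9 s: |5| × 4 = 20 m
9–13 s: |-12| × 4 = 48 m
13–18 s: |-2| × 5 = 10 m
18–20 s: |3| × 2 = 6 m
Total distance = 89 m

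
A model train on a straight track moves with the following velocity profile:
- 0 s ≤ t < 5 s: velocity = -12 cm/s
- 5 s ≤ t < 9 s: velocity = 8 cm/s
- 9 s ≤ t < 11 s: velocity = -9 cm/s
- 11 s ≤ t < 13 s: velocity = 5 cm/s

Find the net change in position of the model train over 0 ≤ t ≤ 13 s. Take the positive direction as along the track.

Displacement is the signed area under the v-t curve.
0–5 s: -12 × 5 = -60 cm
5–9 s: 8 × 4 = 32 cm
9–11 s: -9 × 2 = -18 cm
11–13 s: 5 × 2 = 10 cm
Net displacement = -36 cm

-36 cm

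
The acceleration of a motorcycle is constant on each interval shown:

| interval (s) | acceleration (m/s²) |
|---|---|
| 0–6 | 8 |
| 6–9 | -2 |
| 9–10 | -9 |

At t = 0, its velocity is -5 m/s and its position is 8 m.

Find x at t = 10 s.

On each constant-a segment, Δv = aΔt and Δx = v₀Δt + ½aΔt²; chain segment to segment.
0–6 s: v starts -5 m/s; Δx = -5·6 + ½·8·6² = 114 m; v ends 43 m/s.
6–9 s: v starts 43 m/s; Δx = 43·3 + ½·-2·3² = 120 m; v ends 37 m/s.
9–10 s: v starts 37 m/s; Δx = 37·1 + ½·-9·1² = 32.5 m; v ends 28 m/s.
x(10) = 8 + Σ Δx = 274.5 m.

274.5 m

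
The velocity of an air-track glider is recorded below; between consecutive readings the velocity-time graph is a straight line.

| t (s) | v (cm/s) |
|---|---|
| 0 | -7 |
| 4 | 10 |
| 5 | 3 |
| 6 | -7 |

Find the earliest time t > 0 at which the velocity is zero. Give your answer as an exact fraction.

v changes sign on 0–4 s (from -7 to 10); the graph is linear there, so v = 0 at t = 0 + (7)·(4 − 0)/(10 − -7) = 28/17 s.

t = 28/17 s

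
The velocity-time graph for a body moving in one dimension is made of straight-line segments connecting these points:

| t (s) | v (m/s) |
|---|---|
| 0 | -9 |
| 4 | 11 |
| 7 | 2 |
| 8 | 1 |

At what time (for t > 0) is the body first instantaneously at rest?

v changes sign on 0–4 s (from -9 to 11); the graph is linear there, so v = 0 at t = 0 + (9)·(4 − 0)/(11 − -9) = 1.8 s.

t = 1.8 s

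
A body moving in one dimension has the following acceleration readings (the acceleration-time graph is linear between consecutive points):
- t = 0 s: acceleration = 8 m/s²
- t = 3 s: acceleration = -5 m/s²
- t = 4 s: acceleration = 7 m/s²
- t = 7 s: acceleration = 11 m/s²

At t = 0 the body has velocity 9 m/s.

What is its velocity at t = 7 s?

Δv equals the area under the a-t graph; then v = v₀ + Δv.
0–3 s: ½(8 + -5)(3) = 4.5 m/s
3–4 s: ½(-5 + 7)(1) = 1 m/s
4–7 s: ½(7 + 11)(3) = 27 m/s
Δv = 32.5 m/s, so v(7) = 9 + (32.5) = 41.5 m/s.

41.5 m/s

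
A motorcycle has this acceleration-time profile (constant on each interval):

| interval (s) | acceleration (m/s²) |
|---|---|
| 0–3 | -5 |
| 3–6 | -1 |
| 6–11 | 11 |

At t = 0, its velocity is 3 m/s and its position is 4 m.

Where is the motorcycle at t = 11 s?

12.5 m

On each constant-a segment, Δv = aΔt and Δx = v₀Δt + ½aΔt²; chain segment to segment.
0–3 s: v starts 3 m/s; Δx = 3·3 + ½·-5·3² = -13.5 m; v ends -12 m/s.
3–6 s: v starts -12 m/s; Δx = -12·3 + ½·-1·3² = -40.5 m; v ends -15 m/s.
6–11 s: v starts -15 m/s; Δx = -15·5 + ½·11·5² = 62.5 m; v ends 40 m/s.
x(11) = 4 + Σ Δx = 12.5 m.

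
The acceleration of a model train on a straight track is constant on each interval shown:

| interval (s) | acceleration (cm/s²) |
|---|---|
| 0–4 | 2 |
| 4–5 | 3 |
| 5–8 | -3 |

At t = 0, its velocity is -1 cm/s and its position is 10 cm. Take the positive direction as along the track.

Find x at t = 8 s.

On each constant-a segment, Δv = aΔt and Δx = v₀Δt + ½aΔt²; chain segment to segment.
0–4 s: v starts -1 cm/s; Δx = -1·4 + ½·2·4² = 12 cm; v ends 7 cm/s.
4–5 s: v starts 7 cm/s; Δx = 7·1 + ½·3·1² = 8.5 cm; v ends 10 cm/s.
5–8 s: v starts 10 cm/s; Δx = 10·3 + ½·-3·3² = 16.5 cm; v ends 1 cm/s.
x(8) = 10 + Σ Δx = 47 cm.

47 cm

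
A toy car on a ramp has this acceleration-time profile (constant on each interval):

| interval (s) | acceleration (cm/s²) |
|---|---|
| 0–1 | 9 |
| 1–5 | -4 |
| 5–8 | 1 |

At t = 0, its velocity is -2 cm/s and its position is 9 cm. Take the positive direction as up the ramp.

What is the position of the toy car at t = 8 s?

-15 cm

On each constant-a segment, Δv = aΔt and Δx = v₀Δt + ½aΔt²; chain segment to segment.
0–1 s: v starts -2 cm/s; Δx = -2·1 + ½·9·1² = 2.5 cm; v ends 7 cm/s.
1–5 s: v starts 7 cm/s; Δx = 7·4 + ½·-4·4² = -4 cm; v ends -9 cm/s.
5–8 s: v starts -9 cm/s; Δx = -9·3 + ½·1·3² = -22.5 cm; v ends -6 cm/s.
x(8) = 9 + Σ Δx = -15 cm.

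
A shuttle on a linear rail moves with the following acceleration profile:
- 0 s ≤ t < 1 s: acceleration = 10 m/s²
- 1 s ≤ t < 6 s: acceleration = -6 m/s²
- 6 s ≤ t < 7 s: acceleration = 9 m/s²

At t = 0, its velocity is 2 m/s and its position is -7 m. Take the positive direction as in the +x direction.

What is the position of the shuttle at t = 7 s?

-28.5 m

On each constant-a segment, Δv = aΔt and Δx = v₀Δt + ½aΔt²; chain segment to segment.
0–1 s: v starts 2 m/s; Δx = 2·1 + ½·10·1² = 7 m; v ends 12 m/s.
1–6 s: v starts 12 m/s; Δx = 12·5 + ½·-6·5² = -15 m; v ends -18 m/s.
6–7 s: v starts -18 m/s; Δx = -18·1 + ½·9·1² = -13.5 m; v ends -9 m/s.
x(7) = -7 + Σ Δx = -28.5 m.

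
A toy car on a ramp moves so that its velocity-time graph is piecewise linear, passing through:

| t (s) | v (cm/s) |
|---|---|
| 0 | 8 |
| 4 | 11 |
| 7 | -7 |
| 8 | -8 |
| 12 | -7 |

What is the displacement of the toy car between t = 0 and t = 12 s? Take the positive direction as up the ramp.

6.5 cm

Net displacement equals the area under the velocity-time graph (areas below the axis count negative).
0–4 s: ½(8 + 11)(4) = 38 cm
4–7 s: ½(11 + -7)(3) = 6 cm
7–8 s: ½(-7 + -8)(1) = -7.5 cm
8–12 s: ½(-8 + -7)(4) = -30 cm
Net displacement = 6.5 cm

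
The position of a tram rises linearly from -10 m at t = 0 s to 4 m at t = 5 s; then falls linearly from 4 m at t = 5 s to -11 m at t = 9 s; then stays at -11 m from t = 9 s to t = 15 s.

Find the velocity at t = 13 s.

0 m/s

Velocity is the slope of the x-t graph on 9–15 s: (-11 − -11)/(15 − 9) = 0 m/s.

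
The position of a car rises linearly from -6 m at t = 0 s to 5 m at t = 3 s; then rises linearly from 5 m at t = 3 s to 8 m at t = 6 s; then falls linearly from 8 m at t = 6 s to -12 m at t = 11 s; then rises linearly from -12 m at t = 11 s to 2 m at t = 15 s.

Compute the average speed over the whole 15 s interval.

Average speed = (total path length)/(elapsed time); on a piecewise-linear x-t graph the path length is Σ|Δx|.
0–3 s: |Δx| = |5 − -6| = 11 m
3–6 s: |Δx| = |8 − 5| = 3 m
6–11 s: |Δx| = |-12 − 8| = 20 m
11–15 s: |Δx| = |2 − -12| = 14 m
Total path = 48 m; average speed = 48/15 = 3.2 m/s.

3.2 m/s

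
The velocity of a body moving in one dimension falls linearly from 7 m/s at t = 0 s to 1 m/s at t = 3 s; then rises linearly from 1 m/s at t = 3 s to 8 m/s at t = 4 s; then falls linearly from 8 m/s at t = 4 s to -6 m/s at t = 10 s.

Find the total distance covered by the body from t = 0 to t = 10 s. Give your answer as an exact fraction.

Total distance travelled is ∫|v| dt — sum the magnitudes of each area piece.
0–3 s: |½(7 + 1)(3)| = 12 m
3–4 s: |½(1 + 8)(1)| = 4.5 m
4–10 s: v = 0 at t = 52/7 s; triangle areas 96/7 + 54/7 = 150/7 m
Total distance = 531/14 m

531/14 m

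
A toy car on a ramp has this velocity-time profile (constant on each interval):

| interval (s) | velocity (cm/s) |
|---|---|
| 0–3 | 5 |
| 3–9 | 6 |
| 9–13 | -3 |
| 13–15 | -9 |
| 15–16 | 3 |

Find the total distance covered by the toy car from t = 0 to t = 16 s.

Total distance travelled is ∫|v| dt — sum the magnitudes of each area piece.
0–3 s: |5| × 3 = 15 cm
3–9 s: |6| × 6 = 36 cm
9–13 s: |-3| × 4 = 12 cm
13–15 s: |-9| × 2 = 18 cm
15–16 s: |3| × 1 = 3 cm
Total distance = 84 cm

84 cm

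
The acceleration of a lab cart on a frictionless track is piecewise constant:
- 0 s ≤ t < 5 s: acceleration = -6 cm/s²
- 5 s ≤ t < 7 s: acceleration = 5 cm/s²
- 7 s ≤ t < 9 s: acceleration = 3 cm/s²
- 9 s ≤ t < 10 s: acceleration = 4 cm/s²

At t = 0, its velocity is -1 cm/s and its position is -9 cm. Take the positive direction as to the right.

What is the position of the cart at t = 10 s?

-190 cm

On each constant-a segment, Δv = aΔt and Δx = v₀Δt + ½aΔt²; chain segment to segment.
0–5 s: v starts -1 cm/s; Δx = -1·5 + ½·-6·5² = -80 cm; v ends -31 cm/s.
5–7 s: v starts -31 cm/s; Δx = -31·2 + ½·5·2² = -52 cm; v ends -21 cm/s.
7–9 s: v starts -21 cm/s; Δx = -21·2 + ½·3·2² = -36 cm; v ends -15 cm/s.
9–10 s: v starts -15 cm/s; Δx = -15·1 + ½·4·1² = -13 cm; v ends -11 cm/s.
x(10) = -9 + Σ Δx = -190 cm.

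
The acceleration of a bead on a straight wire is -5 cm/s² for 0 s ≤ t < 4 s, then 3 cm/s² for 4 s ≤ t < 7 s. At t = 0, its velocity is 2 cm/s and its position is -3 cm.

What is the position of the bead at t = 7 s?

-75.5 cm

On each constant-a segment, Δv = aΔt and Δx = v₀Δt + ½aΔt²; chain segment to segment.
0–4 s: v starts 2 cm/s; Δx = 2·4 + ½·-5·4² = -32 cm; v ends -18 cm/s.
4–7 s: v starts -18 cm/s; Δx = -18·3 + ½·3·3² = -40.5 cm; v ends -9 cm/s.
x(7) = -3 + Σ Δx = -75.5 cm.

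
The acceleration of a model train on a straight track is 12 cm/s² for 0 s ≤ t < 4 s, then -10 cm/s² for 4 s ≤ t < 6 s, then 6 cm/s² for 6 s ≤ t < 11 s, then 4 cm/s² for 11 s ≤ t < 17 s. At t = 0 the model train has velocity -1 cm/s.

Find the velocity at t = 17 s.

81 cm/s

Δv equals the area under the a-t graph; then v = v₀ + Δv.
0–4 s: 12 × 4 = 48 cm/s
4–6 s: -10 × 2 = -20 cm/s
6–11 s: 6 × 5 = 30 cm/s
11–17 s: 4 × 6 = 24 cm/s
Δv = 82 cm/s, so v(17) = -1 + (82) = 81 cm/s.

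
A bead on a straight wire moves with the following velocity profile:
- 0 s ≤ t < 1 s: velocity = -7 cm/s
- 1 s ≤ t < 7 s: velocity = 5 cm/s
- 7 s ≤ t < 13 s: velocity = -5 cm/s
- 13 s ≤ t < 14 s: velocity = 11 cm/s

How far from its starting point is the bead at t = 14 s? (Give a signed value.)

4 cm

Net displacement equals the area under the velocity-time graph (areas below the axis count negative).
0–1 s: -7 × 1 = -7 cm
1–7 s: 5 × 6 = 30 cm
7–13 s: -5 × 6 = -30 cm
13–14 s: 11 × 1 = 11 cm
Net displacement = 4 cm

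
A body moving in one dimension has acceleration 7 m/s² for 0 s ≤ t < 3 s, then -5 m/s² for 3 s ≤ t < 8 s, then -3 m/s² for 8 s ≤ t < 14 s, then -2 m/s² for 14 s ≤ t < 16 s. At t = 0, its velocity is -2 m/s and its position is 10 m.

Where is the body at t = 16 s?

On each constant-a segment, Δv = aΔt and Δx = v₀Δt + ½aΔt²; chain segment to segment.
0–3 s: v starts -2 m/s; Δx = -2·3 + ½·7·3² = 25.5 m; v ends 19 m/s.
3–8 s: v starts 19 m/s; Δx = 19·5 + ½·-5·5² = 32.5 m; v ends -6 m/s.
8–14 s: v starts -6 m/s; Δx = -6·6 + ½·-3·6² = -90 m; v ends -24 m/s.
14–16 s: v starts -24 m/s; Δx = -24·2 + ½·-2·2² = -52 m; v ends -28 m/s.
x(16) = 10 + Σ Δx = -74 m.

-74 m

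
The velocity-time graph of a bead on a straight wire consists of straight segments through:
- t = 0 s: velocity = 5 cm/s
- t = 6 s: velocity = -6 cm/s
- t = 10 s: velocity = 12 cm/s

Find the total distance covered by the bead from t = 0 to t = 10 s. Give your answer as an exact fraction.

Distance (not displacement) is the total path length: add the absolute areas under v-t.
0–6 s: v = 0 at t = 30/11 s; triangle areas 75/11 + 108/11 = 183/11 cm
6–10 s: v = 0 at t = 22/3 s; triangle areas 4 + 16 = 20 cm
Total distance = 403/11 cm

403/11 cm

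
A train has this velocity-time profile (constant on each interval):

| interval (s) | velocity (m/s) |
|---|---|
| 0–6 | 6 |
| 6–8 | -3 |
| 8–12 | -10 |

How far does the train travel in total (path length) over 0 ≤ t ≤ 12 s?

82 m

Distance (not displacement) is the total path length: add the absolute areas under v-t.
0–6 s: |6| × 6 = 36 m
6–8 s: |-3| × 2 = 6 m
8–12 s: |-10| × 4 = 40 m
Total distance = 82 m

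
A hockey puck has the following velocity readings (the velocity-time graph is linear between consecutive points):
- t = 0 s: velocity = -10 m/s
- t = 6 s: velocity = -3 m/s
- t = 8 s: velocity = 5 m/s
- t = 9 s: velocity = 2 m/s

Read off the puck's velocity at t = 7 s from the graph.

On 6–8 s the graph is linear from -3 to 5 m/s: v(7) = -3 + (5 − -3)·(7 − 6)/(8 − 6) = 1 m/s.

1 m/s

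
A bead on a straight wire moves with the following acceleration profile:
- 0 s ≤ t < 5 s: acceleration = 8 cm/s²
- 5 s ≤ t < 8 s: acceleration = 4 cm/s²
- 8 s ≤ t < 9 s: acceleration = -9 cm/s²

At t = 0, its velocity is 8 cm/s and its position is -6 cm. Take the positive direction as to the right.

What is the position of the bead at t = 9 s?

351.5 cm

On each constant-a segment, Δv = aΔt and Δx = v₀Δt + ½aΔt²; chain segment to segment.
0–5 s: v starts 8 cm/s; Δx = 8·5 + ½·8·5² = 140 cm; v ends 48 cm/s.
5–8 s: v starts 48 cm/s; Δx = 48·3 + ½·4·3² = 162 cm; v ends 60 cm/s.
8–9 s: v starts 60 cm/s; Δx = 60·1 + ½·-9·1² = 55.5 cm; v ends 51 cm/s.
x(9) = -6 + Σ Δx = 351.5 cm.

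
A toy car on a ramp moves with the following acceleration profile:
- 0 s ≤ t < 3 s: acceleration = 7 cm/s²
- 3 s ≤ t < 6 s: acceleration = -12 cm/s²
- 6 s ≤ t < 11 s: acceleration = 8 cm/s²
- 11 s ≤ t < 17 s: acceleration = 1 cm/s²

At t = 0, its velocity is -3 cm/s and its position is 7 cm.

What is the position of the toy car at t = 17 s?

189.5 cm

On each constant-a segment, Δv = aΔt and Δx = v₀Δt + ½aΔt²; chain segment to segment.
0–3 s: v starts -3 cm/s; Δx = -3·3 + ½·7·3² = 22.5 cm; v ends 18 cm/s.
3–6 s: v starts 18 cm/s; Δx = 18·3 + ½·-12·3² = 0 cm; v ends -18 cm/s.
6–11 s: v starts -18 cm/s; Δx = -18·5 + ½·8·5² = 10 cm; v ends 22 cm/s.
11–17 s: v starts 22 cm/s; Δx = 22·6 + ½·1·6² = 150 cm; v ends 28 cm/s.
x(17) = 7 + Σ Δx = 189.5 cm.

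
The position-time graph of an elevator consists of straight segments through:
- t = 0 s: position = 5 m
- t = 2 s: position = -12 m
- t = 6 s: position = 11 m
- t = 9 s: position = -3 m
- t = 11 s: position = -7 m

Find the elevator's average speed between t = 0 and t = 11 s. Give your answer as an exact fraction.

Average speed = (total path length)/(elapsed time); on a piecewise-linear x-t graph the path length is Σ|Δx|.
0–2 s: |Δx| = |-12 − 5| = 17 m
2–6 s: |Δx| = |11 − -12| = 23 m
6–9 s: |Δx| = |-3 − 11| = 14 m
9–11 s: |Δx| = |-7 − -3| = 4 m
Total path = 58 m; average speed = 58/11 = 58/11 m/s.

58/11 m/s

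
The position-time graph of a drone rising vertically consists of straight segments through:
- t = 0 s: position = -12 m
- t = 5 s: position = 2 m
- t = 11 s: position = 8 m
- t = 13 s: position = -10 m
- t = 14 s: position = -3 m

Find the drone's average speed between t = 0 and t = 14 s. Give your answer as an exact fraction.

Average speed = (total path length)/(elapsed time); on a piecewise-linear x-t graph the path length is Σ|Δx|.
0–5 s: |Δx| = |2 − -12| = 14 m
5–11 s: |Δx| = |8 − 2| = 6 m
11–13 s: |Δx| = |-10 − 8| = 18 m
13–14 s: |Δx| = |-3 − -10| = 7 m
Total path = 45 m; average speed = 45/14 = 45/14 m/s.

45/14 m/s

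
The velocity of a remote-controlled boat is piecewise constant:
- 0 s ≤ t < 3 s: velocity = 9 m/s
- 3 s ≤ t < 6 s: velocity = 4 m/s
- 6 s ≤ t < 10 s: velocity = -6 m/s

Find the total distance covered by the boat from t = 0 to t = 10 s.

Total distance travelled is ∫|v| dt — sum the magnitudes of each area piece.
0–3 s: |9| × 3 = 27 m
3–6 s: |4| × 3 = 12 m
6–10 s: |-6| × 4 = 24 m
Total distance = 63 m

63 m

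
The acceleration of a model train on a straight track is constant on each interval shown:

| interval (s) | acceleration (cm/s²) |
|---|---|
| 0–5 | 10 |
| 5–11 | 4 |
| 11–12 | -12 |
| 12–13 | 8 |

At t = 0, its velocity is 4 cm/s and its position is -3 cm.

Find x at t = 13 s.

680 cm

On each constant-a segment, Δv = aΔt and Δx = v₀Δt + ½aΔt²; chain segment to segment.
0–5 s: v starts 4 cm/s; Δx = 4·5 + ½·10·5² = 145 cm; v ends 54 cm/s.
5–11 s: v starts 54 cm/s; Δx = 54·6 + ½·4·6² = 396 cm; v ends 78 cm/s.
11–12 s: v starts 78 cm/s; Δx = 78·1 + ½·-12·1² = 72 cm; v ends 66 cm/s.
12–13 s: v starts 66 cm/s; Δx = 66·1 + ½·8·1² = 70 cm; v ends 74 cm/s.
x(13) = -3 + Σ Δx = 680 cm.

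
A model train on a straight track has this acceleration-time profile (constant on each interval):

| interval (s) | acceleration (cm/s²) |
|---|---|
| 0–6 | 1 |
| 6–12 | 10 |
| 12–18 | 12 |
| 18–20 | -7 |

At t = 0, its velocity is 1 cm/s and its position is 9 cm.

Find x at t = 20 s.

1137 cm

On each constant-a segment, Δv = aΔt and Δx = v₀Δt + ½aΔt²; chain segment to segment.
0–6 s: v starts 1 cm/s; Δx = 1·6 + ½·1·6² = 24 cm; v ends 7 cm/s.
6–12 s: v starts 7 cm/s; Δx = 7·6 + ½·10·6² = 222 cm; v ends 67 cm/s.
12–18 s: v starts 67 cm/s; Δx = 67·6 + ½·12·6² = 618 cm; v ends 139 cm/s.
18–20 s: v starts 139 cm/s; Δx = 139·2 + ½·-7·2² = 264 cm; v ends 125 cm/s.
x(20) = 9 + Σ Δx = 1137 cm.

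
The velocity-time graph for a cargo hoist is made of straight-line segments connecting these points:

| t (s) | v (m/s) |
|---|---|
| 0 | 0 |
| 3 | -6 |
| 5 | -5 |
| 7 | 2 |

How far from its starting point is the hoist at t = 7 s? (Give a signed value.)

-23 m

Net displacement equals the area under the velocity-time graph (areas below the axis count negative).
0–3 s: ½(0 + -6)(3) = -9 m
3–5 s: ½(-6 + -5)(2) = -11 m
5–7 s: ½(-5 + 2)(2) = -3 m
Net displacement = -23 m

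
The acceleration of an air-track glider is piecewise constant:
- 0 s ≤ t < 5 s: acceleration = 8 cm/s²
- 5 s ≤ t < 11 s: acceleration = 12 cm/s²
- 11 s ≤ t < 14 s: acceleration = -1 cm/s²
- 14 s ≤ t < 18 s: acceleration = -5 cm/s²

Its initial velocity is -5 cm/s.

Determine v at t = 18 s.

Δv equals the area under the a-t graph; then v = v₀ + Δv.
0–5 s: 8 × 5 = 40 cm/s
5–11 s: 12 × 6 = 72 cm/s
11–14 s: -1 × 3 = -3 cm/s
14–18 s: -5 × 4 = -20 cm/s
Δv = 89 cm/s, so v(18) = -5 + (89) = 84 cm/s.

84 cm/s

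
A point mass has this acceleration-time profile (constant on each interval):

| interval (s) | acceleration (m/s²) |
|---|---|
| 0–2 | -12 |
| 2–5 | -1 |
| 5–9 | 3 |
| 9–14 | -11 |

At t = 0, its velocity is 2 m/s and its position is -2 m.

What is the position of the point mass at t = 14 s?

On each constant-a segment, Δv = aΔt and Δx = v₀Δt + ½aΔt²; chain segment to segment.
0–2 s: v starts 2 m/s; Δx = 2·2 + ½·-12·2² = -20 m; v ends -22 m/s.
2–5 s: v starts -22 m/s; Δx = -22·3 + ½·-1·3² = -70.5 m; v ends -25 m/s.
5–9 s: v starts -25 m/s; Δx = -25·4 + ½·3·4² = -76 m; v ends -13 m/s.
9–14 s: v starts -13 m/s; Δx = -13·5 + ½·-11·5² = -202.5 m; v ends -68 m/s.
x(14) = -2 + Σ Δx = -371 m.

-371 m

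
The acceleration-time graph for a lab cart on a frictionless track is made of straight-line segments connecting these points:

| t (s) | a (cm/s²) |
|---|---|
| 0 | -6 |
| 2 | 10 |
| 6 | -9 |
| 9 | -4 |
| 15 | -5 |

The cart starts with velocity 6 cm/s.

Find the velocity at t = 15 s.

Δv equals the area under the a-t graph; then v = v₀ + Δv.
0–2 s: ½(-6 + 10)(2) = 4 cm/s
2–6 s: ½(10 + -9)(4) = 2 cm/s
6–9 s: ½(-9 + -4)(3) = -19.5 cm/s
9–15 s: ½(-4 + -5)(6) = -27 cm/s
Δv = -40.5 cm/s, so v(15) = 6 + (-40.5) = -34.5 cm/s.

-34.5 cm/s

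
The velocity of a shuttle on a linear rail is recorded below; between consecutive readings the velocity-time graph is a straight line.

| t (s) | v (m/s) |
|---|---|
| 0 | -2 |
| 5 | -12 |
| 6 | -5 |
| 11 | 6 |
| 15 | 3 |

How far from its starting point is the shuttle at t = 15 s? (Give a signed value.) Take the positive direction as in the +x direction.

Net displacement equals the area under the velocity-time graph (areas below the axis count negative).
0–5 s: ½(-2 + -12)(5) = -35 m
5–6 s: ½(-12 + -5)(1) = -8.5 m
6–11 s: ½(-5 + 6)(5) = 2.5 m
11–15 s: ½(6 + 3)(4) = 18 m
Net displacement = -23 m

-23 m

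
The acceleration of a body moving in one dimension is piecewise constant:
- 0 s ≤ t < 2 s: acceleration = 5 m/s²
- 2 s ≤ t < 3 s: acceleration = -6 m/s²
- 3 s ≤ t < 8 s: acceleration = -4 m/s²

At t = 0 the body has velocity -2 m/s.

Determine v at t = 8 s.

-18 m/s

Δv equals the area under the a-t graph; then v = v₀ + Δv.
0–2 s: 5 × 2 = 10 m/s
2–3 s: -6 × 1 = -6 m/s
3–8 s: -4 × 5 = -20 m/s
Δv = -16 m/s, so v(8) = -2 + (-16) = -18 m/s.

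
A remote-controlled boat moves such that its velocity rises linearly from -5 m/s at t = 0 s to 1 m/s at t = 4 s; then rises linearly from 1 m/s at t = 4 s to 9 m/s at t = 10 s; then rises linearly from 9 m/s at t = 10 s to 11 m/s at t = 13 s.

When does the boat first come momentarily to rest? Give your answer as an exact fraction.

t = 10/3 s

v changes sign on 0–4 s (from -5 to 1); the graph is linear there, so v = 0 at t = 0 + (5)·(4 − 0)/(1 − -5) = 10/3 s.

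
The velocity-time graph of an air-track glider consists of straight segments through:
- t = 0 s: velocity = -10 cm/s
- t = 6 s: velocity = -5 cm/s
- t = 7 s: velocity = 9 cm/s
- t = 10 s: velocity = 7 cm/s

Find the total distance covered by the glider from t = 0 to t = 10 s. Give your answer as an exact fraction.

1019/14 cm

Distance (not displacement) is the total path length: add the absolute areas under v-t.
0–6 s: |½(-10 + -5)(6)| = 45 cm
6–7 s: v = 0 at t = 89/14 s; triangle areas 25/28 + 81/28 = 53/14 cm
7–10 s: |½(9 + 7)(3)| = 24 cm
Total distance = 1019/14 cm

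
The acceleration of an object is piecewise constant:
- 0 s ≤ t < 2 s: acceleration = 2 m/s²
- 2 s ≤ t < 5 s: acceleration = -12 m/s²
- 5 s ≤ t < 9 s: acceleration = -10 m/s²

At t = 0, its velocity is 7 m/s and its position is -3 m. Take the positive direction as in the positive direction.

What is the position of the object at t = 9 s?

On each constant-a segment, Δv = aΔt and Δx = v₀Δt + ½aΔt²; chain segment to segment.
0–2 s: v starts 7 m/s; Δx = 7·2 + ½·2·2² = 18 m; v ends 11 m/s.
2–5 s: v starts 11 m/s; Δx = 11·3 + ½·-12·3² = -21 m; v ends -25 m/s.
5–9 s: v starts -25 m/s; Δx = -25·4 + ½·-10·4² = -180 m; v ends -65 m/s.
x(9) = -3 + Σ Δx = -186 m.

-186 m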